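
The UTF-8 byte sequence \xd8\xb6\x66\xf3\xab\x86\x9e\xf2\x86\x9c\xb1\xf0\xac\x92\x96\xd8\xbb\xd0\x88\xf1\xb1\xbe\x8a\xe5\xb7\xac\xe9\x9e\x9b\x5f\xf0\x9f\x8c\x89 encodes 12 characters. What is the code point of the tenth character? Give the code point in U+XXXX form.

Offset 0: leading byte 0xD8 = 11011000 → 2-byte char #1 = D8 B6.
Offset 2: leading byte 0x66 = 01100110 → 1-byte char #2 = 66.
Offset 3: leading byte 0xF3 = 11110011 → 4-byte char #3 = F3 AB 86 9E.
Offset 7: leading byte 0xF2 = 11110010 → 4-byte char #4 = F2 86 9C B1.
Offset 11: leading byte 0xF0 = 11110000 → 4-byte char #5 = F0 AC 92 96.
Offset 15: leading byte 0xD8 = 11011000 → 2-byte char #6 = D8 BB.
Offset 17: leading byte 0xD0 = 11010000 → 2-byte char #7 = D0 88.
Offset 19: leading byte 0xF1 = 11110001 → 4-byte char #8 = F1 B1 BE 8A.
Offset 23: leading byte 0xE5 = 11100101 → 3-byte char #9 = E5 B7 AC.
Offset 26: leading byte 0xE9 = 11101001 → 3-byte char #10 = E9 9E 9B.
Leading byte 0xE9 = 11101001 matches 1110xxxx → 3-byte sequence.
Byte 1: 0xE9 = 11101001, payload 1001 (4 bits).
Byte 2: 0x9E = 10011110 (10xxxxxx ✓), payload 011110.
Byte 3: 0x9B = 10011011 (10xxxxxx ✓), payload 011011.
Concatenate: 1001011110011011 = 0x979B (16 bits → U+979B).

U+979B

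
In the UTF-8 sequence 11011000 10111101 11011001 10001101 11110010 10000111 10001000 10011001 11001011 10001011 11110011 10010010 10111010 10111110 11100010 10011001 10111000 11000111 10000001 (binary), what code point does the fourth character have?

U+02CB

Offset 0: leading byte 0xD8 = 11011000 → 2-byte char #1 = D8 BD.
Offset 2: leading byte 0xD9 = 11011001 → 2-byte char #2 = D9 8D.
Offset 4: leading byte 0xF2 = 11110010 → 4-byte char #3 = F2 87 88 99.
Offset 8: leading byte 0xCB = 11001011 → 2-byte char #4 = CB 8B.
Leading byte 0xCB = 11001011 matches 110xxxxx → 2-byte sequence.
Byte 1: 0xCB = 11001011, payload 01011 (5 bits).
Byte 2: 0x8B = 10001011 (10xxxxxx ✓), payload 001011.
Concatenate: 01011001011 = 0x2CB (11 bits → U+02CB).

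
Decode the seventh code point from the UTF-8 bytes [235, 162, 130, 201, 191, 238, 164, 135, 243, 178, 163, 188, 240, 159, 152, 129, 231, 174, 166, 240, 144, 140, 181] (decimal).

U+10335

Offset 0: leading byte 0xEB = 11101011 → 3-byte char #1 = EB A2 82.
Offset 3: leading byte 0xC9 = 11001001 → 2-byte char #2 = C9 BF.
Offset 5: leading byte 0xEE = 11101110 → 3-byte char #3 = EE A4 87.
Offset 8: leading byte 0xF3 = 11110011 → 4-byte char #4 = F3 B2 A3 BC.
Offset 12: leading byte 0xF0 = 11110000 → 4-byte char #5 = F0 9F 98 81.
Offset 16: leading byte 0xE7 = 11100111 → 3-byte char #6 = E7 AE A6.
Offset 19: leading byte 0xF0 = 11110000 → 4-byte char #7 = F0 90 8C B5.
Leading byte 0xF0 = 11110000 matches 11110xxx → 4-byte sequence.
Byte 1: 0xF0 = 11110000, payload 000 (3 bits).
Byte 2: 0x90 = 10010000 (10xxxxxx ✓), payload 010000.
Byte 3: 0x8C = 10001100 (10xxxxxx ✓), payload 001100.
Byte 4: 0xB5 = 10110101 (10xxxxxx ✓), payload 110101.
Concatenate: 000010000001100110101 = 0x10335 (21 bits → U+10335).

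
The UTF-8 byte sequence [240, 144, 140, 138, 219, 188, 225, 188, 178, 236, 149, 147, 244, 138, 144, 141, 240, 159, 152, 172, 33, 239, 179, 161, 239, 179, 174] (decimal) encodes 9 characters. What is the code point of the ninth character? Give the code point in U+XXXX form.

U+FCEE

Offset 0: leading byte 0xF0 = 11110000 → 4-byte char #1 = F0 90 8C 8A.
Offset 4: leading byte 0xDB = 11011011 → 2-byte char #2 = DB BC.
Offset 6: leading byte 0xE1 = 11100001 → 3-byte char #3 = E1 BC B2.
Offset 9: leading byte 0xEC = 11101100 → 3-byte char #4 = EC 95 93.
Offset 12: leading byte 0xF4 = 11110100 → 4-byte char #5 = F4 8A 90 8D.
Offset 16: leading byte 0xF0 = 11110000 → 4-byte char #6 = F0 9F 98 AC.
Offset 20: leading byte 0x21 = 00100001 → 1-byte char #7 = 21.
Offset 21: leading byte 0xEF = 11101111 → 3-byte char #8 = EF B3 A1.
Offset 24: leading byte 0xEF = 11101111 → 3-byte char #9 = EF B3 AE.
Leading byte 0xEF = 11101111 matches 1110xxxx → 3-byte sequence.
Byte 1: 0xEF = 11101111, payload 1111 (4 bits).
Byte 2: 0xB3 = 10110011 (10xxxxxx ✓), payload 110011.
Byte 3: 0xAE = 10101110 (10xxxxxx ✓), payload 101110.
Concatenate: 1111110011101110 = 0xFCEE (16 bits → U+FCEE).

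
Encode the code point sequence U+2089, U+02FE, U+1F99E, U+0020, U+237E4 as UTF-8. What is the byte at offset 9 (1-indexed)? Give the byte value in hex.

1-indexed offset 9 is 0-indexed offset 8.
U+2089 → 3-byte form E2 82 89 at offsets 0–2.
U+02FE → 2-byte form CB BE at offsets 3–4.
U+1F99E → 4-byte form F0 9F A6 9E at offsets 5–8.
Offset 8 falls in char 3's range; it's byte 4 of F0 9F A6 9E = 0x9E.

0x9E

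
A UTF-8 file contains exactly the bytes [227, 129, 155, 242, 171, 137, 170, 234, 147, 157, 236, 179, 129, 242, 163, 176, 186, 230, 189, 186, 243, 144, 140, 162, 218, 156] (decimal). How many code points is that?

8

Byte at offset 0: 0xE3 = 11100011 → 3-byte char (#1). Advance 3.
Byte at offset 3: 0xF2 = 11110010 → 4-byte char (#2). Advance 4.
Byte at offset 7: 0xEA = 11101010 → 3-byte char (#3). Advance 3.
Byte at offset 10: 0xEC = 11101100 → 3-byte char (#4). Advance 3.
Byte at offset 13: 0xF2 = 11110010 → 4-byte char (#5). Advance 4.
Byte at offset 17: 0xE6 = 11100110 → 3-byte char (#6). Advance 3.
Byte at offset 20: 0xF3 = 11110011 → 4-byte char (#7). Advance 4.
Byte at offset 24: 0xDA = 11011010 → 2-byte char (#8). Advance 2.
Reached end at offset 26 after 8 code points.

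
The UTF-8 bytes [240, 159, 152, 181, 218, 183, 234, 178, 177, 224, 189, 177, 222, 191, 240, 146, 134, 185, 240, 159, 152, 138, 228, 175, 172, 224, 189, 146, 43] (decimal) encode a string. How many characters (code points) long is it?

10

Byte at offset 0: 0xF0 = 11110000 → 4-byte char (#1). Advance 4.
Byte at offset 4: 0xDA = 11011010 → 2-byte char (#2). Advance 2.
Byte at offset 6: 0xEA = 11101010 → 3-byte char (#3). Advance 3.
Byte at offset 9: 0xE0 = 11100000 → 3-byte char (#4). Advance 3.
Byte at offset 12: 0xDE = 11011110 → 2-byte char (#5). Advance 2.
Byte at offset 14: 0xF0 = 11110000 → 4-byte char (#6). Advance 4.
Byte at offset 18: 0xF0 = 11110000 → 4-byte char (#7). Advance 4.
Byte at offset 22: 0xE4 = 11100100 → 3-byte char (#8). Advance 3.
Byte at offset 25: 0xE0 = 11100000 → 3-byte char (#9). Advance 3.
Byte at offset 28: 0x2B = 00101011 → 1-byte char (#10). Advance 1.
Reached end at offset 29 after 10 code points.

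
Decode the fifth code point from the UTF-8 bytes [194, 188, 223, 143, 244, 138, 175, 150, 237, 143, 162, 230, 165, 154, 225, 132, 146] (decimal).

Offset 0: leading byte 0xC2 = 11000010 → 2-byte char #1 = C2 BC.
Offset 2: leading byte 0xDF = 11011111 → 2-byte char #2 = DF 8F.
Offset 4: leading byte 0xF4 = 11110100 → 4-byte char #3 = F4 8A AF 96.
Offset 8: leading byte 0xED = 11101101 → 3-byte char #4 = ED 8F A2.
Offset 11: leading byte 0xE6 = 11100110 → 3-byte char #5 = E6 A5 9A.
Leading byte 0xE6 = 11100110 matches 1110xxxx → 3-byte sequence.
Byte 1: 0xE6 = 11100110, payload 0110 (4 bits).
Byte 2: 0xA5 = 10100101 (10xxxxxx ✓), payload 100101.
Byte 3: 0x9A = 10011010 (10xxxxxx ✓), payload 011010.
Concatenate: 0110100101011010 = 0x695A (16 bits → U+695A).

U+695A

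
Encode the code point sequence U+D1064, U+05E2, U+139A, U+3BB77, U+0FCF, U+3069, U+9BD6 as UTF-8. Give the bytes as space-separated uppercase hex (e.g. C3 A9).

U+D1064: 4-byte form → F3 91 81 A4.
U+05E2: 2-byte form → D7 A2.
U+139A: 3-byte form → E1 8E 9A.
U+3BB77: 4-byte form → F0 BB AD B7.
U+0FCF: 3-byte form → E0 BF 8F.
U+3069: 3-byte form → E3 81 A9.
U+9BD6: 3-byte form → E9 AF 96.
Concatenated (22 bytes): F3 91 81 A4 D7 A2 E1 8E 9A F0 BB AD B7 E0 BF 8F E3 81 A9 E9 AF 96.

F3 91 81 A4 D7 A2 E1 8E 9A F0 BB AD B7 E0 BF 8F E3 81 A9 E9 AF 96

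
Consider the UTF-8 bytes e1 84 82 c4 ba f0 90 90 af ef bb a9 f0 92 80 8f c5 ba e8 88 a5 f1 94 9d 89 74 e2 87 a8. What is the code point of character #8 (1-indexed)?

U+54749

Offset 0: leading byte 0xE1 = 11100001 → 3-byte char #1 = E1 84 82.
Offset 3: leading byte 0xC4 = 11000100 → 2-byte char #2 = C4 BA.
Offset 5: leading byte 0xF0 = 11110000 → 4-byte char #3 = F0 90 90 AF.
Offset 9: leading byte 0xEF = 11101111 → 3-byte char #4 = EF BB A9.
Offset 12: leading byte 0xF0 = 11110000 → 4-byte char #5 = F0 92 80 8F.
Offset 16: leading byte 0xC5 = 11000101 → 2-byte char #6 = C5 BA.
Offset 18: leading byte 0xE8 = 11101000 → 3-byte char #7 = E8 88 A5.
Offset 21: leading byte 0xF1 = 11110001 → 4-byte char #8 = F1 94 9D 89.
Leading byte 0xF1 = 11110001 matches 11110xxx → 4-byte sequence.
Byte 1: 0xF1 = 11110001, payload 001 (3 bits).
Byte 2: 0x94 = 10010100 (10xxxxxx ✓), payload 010100.
Byte 3: 0x9D = 10011101 (10xxxxxx ✓), payload 011101.
Byte 4: 0x89 = 10001001 (10xxxxxx ✓), payload 001001.
Concatenate: 001010100011101001001 = 0x54749 (21 bits → U+54749).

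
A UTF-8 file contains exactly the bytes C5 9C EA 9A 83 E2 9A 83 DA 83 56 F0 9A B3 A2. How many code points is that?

Byte at offset 0: 0xC5 = 11000101 → 2-byte char (#1). Advance 2.
Byte at offset 2: 0xEA = 11101010 → 3-byte char (#2). Advance 3.
Byte at offset 5: 0xE2 = 11100010 → 3-byte char (#3). Advance 3.
Byte at offset 8: 0xDA = 11011010 → 2-byte char (#4). Advance 2.
Byte at offset 10: 0x56 = 01010110 → 1-byte char (#5). Advance 1.
Byte at offset 11: 0xF0 = 11110000 → 4-byte char (#6). Advance 4.
Reached end at offset 15 after 6 code points.

6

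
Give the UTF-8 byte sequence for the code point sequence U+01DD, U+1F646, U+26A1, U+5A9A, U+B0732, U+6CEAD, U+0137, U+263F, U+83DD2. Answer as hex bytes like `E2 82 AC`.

C7 9D F0 9F 99 86 E2 9A A1 E5 AA 9A F2 B0 9C B2 F1 AC BA AD C4 B7 E2 98 BF F2 83 B7 92

U+01DD: 2-byte form → C7 9D.
U+1F646: 4-byte form → F0 9F 99 86.
U+26A1: 3-byte form → E2 9A A1.
U+5A9A: 3-byte form → E5 AA 9A.
U+B0732: 4-byte form → F2 B0 9C B2.
U+6CEAD: 4-byte form → F1 AC BA AD.
U+0137: 2-byte form → C4 B7.
U+263F: 3-byte form → E2 98 BF.
U+83DD2: 4-byte form → F2 83 B7 92.
Concatenated (29 bytes): C7 9D F0 9F 99 86 E2 9A A1 E5 AA 9A F2 B0 9C B2 F1 AC BA AD C4 B7 E2 98 BF F2 83 B7 92.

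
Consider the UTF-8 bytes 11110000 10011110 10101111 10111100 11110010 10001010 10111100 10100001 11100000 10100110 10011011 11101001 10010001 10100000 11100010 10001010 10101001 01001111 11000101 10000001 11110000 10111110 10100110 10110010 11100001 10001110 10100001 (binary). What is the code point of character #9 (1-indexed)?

U+13A1

Offset 0: leading byte 0xF0 = 11110000 → 4-byte char #1 = F0 9E AF BC.
Offset 4: leading byte 0xF2 = 11110010 → 4-byte char #2 = F2 8A BC A1.
Offset 8: leading byte 0xE0 = 11100000 → 3-byte char #3 = E0 A6 9B.
Offset 11: leading byte 0xE9 = 11101001 → 3-byte char #4 = E9 91 A0.
Offset 14: leading byte 0xE2 = 11100010 → 3-byte char #5 = E2 8A A9.
Offset 17: leading byte 0x4F = 01001111 → 1-byte char #6 = 4F.
Offset 18: leading byte 0xC5 = 11000101 → 2-byte char #7 = C5 81.
Offset 20: leading byte 0xF0 = 11110000 → 4-byte char #8 = F0 BE A6 B2.
Offset 24: leading byte 0xE1 = 11100001 → 3-byte char #9 = E1 8E A1.
Leading byte 0xE1 = 11100001 matches 1110xxxx → 3-byte sequence.
Byte 1: 0xE1 = 11100001, payload 0001 (4 bits).
Byte 2: 0x8E = 10001110 (10xxxxxx ✓), payload 001110.
Byte 3: 0xA1 = 10100001 (10xxxxxx ✓), payload 100001.
Concatenate: 0001001110100001 = 0x13A1 (16 bits → U+13A1).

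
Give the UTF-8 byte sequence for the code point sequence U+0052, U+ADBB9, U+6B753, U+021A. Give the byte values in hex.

U+0052: 1-byte form → 52.
U+ADBB9: 4-byte form → F2 AD AE B9.
U+6B753: 4-byte form → F1 AB 9D 93.
U+021A: 2-byte form → C8 9A.
Concatenated (11 bytes): 52 F2 AD AE B9 F1 AB 9D 93 C8 9A.

52 F2 AD AE B9 F1 AB 9D 93 C8 9A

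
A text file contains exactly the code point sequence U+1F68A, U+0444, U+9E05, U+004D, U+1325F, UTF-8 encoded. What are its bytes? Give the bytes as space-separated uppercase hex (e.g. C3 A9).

U+1F68A: 4-byte form → F0 9F 9A 8A.
U+0444: 2-byte form → D1 84.
U+9E05: 3-byte form → E9 B8 85.
U+004D: 1-byte form → 4D.
U+1325F: 4-byte form → F0 93 89 9F.
Concatenated (14 bytes): F0 9F 9A 8A D1 84 E9 B8 85 4D F0 93 89 9F.

F0 9F 9A 8A D1 84 E9 B8 85 4D F0 93 89 9F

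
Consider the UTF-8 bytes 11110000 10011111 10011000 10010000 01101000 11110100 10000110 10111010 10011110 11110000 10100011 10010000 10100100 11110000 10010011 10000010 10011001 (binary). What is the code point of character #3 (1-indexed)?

Offset 0: leading byte 0xF0 = 11110000 → 4-byte char #1 = F0 9F 98 90.
Offset 4: leading byte 0x68 = 01101000 → 1-byte char #2 = 68.
Offset 5: leading byte 0xF4 = 11110100 → 4-byte char #3 = F4 86 BA 9E.
Leading byte 0xF4 = 11110100 matches 11110xxx → 4-byte sequence.
Byte 1: 0xF4 = 11110100, payload 100 (3 bits).
Byte 2: 0x86 = 10000110 (10xxxxxx ✓), payload 000110.
Byte 3: 0xBA = 10111010 (10xxxxxx ✓), payload 111010.
Byte 4: 0x9E = 10011110 (10xxxxxx ✓), payload 011110.
Concatenate: 100000110111010011110 = 0x106E9E (21 bits → U+106E9E).

U+106E9E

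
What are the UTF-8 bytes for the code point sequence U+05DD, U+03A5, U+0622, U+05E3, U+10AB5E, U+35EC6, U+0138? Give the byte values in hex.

U+05DD: 2-byte form → D7 9D.
U+03A5: 2-byte form → CE A5.
U+0622: 2-byte form → D8 A2.
U+05E3: 2-byte form → D7 A3.
U+10AB5E: 4-byte form → F4 8A AD 9E.
U+35EC6: 4-byte form → F0 B5 BB 86.
U+0138: 2-byte form → C4 B8.
Concatenated (18 bytes): D7 9D CE A5 D8 A2 D7 A3 F4 8A AD 9E F0 B5 BB 86 C4 B8.

D7 9D CE A5 D8 A2 D7 A3 F4 8A AD 9E F0 B5 BB 86 C4 B8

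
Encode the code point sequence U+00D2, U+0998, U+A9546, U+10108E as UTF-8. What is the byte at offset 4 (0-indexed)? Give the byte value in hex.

0x98

U+00D2 → 2-byte form C3 92 at offsets 0–1.
U+0998 → 3-byte form E0 A6 98 at offsets 2–4.
Offset 4 falls in char 2's range; it's byte 3 of E0 A6 98 = 0x98.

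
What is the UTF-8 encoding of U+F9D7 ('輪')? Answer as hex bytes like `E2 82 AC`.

U+F9D7 = 0xF9D7 = 63959 decimal. In range U+0800–U+FFFF → 3-byte form: 1110xxxx 10xxxxxx 10xxxxxx.
Binary (16 bits): 1111100111010111.
Split 4+6+6: 1111 | 100111 | 010111.
Byte 1: 11101111 = 0xEF.
Byte 2: 10100111 = 0xA7.
Byte 3: 10010111 = 0x97.

EF A7 97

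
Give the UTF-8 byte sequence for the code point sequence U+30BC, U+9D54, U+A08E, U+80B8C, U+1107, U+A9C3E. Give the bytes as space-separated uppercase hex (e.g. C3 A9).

U+30BC: 3-byte form → E3 82 BC.
U+9D54: 3-byte form → E9 B5 94.
U+A08E: 3-byte form → EA 82 8E.
U+80B8C: 4-byte form → F2 80 AE 8C.
U+1107: 3-byte form → E1 84 87.
U+A9C3E: 4-byte form → F2 A9 B0 BE.
Concatenated (20 bytes): E3 82 BC E9 B5 94 EA 82 8E F2 80 AE 8C E1 84 87 F2 A9 B0 BE.

E3 82 BC E9 B5 94 EA 82 8E F2 80 AE 8C E1 84 87 F2 A9 B0 BE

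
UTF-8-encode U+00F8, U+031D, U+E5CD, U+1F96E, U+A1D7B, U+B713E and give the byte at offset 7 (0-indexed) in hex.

U+00F8 → 2-byte form C3 B8 at offsets 0–1.
U+031D → 2-byte form CC 9D at offsets 2–3.
U+E5CD → 3-byte form EE 97 8D at offsets 4–6.
U+1F96E → 4-byte form F0 9F A5 AE at offsets 7–10.
Offset 7 falls in char 4's range; it's byte 1 of F0 9F A5 AE = 0xF0.

0xF0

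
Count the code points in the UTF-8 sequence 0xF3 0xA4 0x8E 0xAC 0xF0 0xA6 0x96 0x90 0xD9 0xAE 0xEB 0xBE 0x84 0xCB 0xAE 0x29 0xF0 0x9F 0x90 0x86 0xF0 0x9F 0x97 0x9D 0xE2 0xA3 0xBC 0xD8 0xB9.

Byte at offset 0: 0xF3 = 11110011 → 4-byte char (#1). Advance 4.
Byte at offset 4: 0xF0 = 11110000 → 4-byte char (#2). Advance 4.
Byte at offset 8: 0xD9 = 11011001 → 2-byte char (#3). Advance 2.
Byte at offset 10: 0xEB = 11101011 → 3-byte char (#4). Advance 3.
Byte at offset 13: 0xCB = 11001011 → 2-byte char (#5). Advance 2.
Byte at offset 15: 0x29 = 00101001 → 1-byte char (#6). Advance 1.
Byte at offset 16: 0xF0 = 11110000 → 4-byte char (#7). Advance 4.
Byte at offset 20: 0xF0 = 11110000 → 4-byte char (#8). Advance 4.
Byte at offset 24: 0xE2 = 11100010 → 3-byte char (#9). Advance 3.
Byte at offset 27: 0xD8 = 11011000 → 2-byte char (#10). Advance 2.
Reached end at offset 29 after 10 code points.

10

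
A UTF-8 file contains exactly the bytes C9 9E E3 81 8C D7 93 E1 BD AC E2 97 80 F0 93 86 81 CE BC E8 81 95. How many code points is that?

8

Byte at offset 0: 0xC9 = 11001001 → 2-byte char (#1). Advance 2.
Byte at offset 2: 0xE3 = 11100011 → 3-byte char (#2). Advance 3.
Byte at offset 5: 0xD7 = 11010111 → 2-byte char (#3). Advance 2.
Byte at offset 7: 0xE1 = 11100001 → 3-byte char (#4). Advance 3.
Byte at offset 10: 0xE2 = 11100010 → 3-byte char (#5). Advance 3.
Byte at offset 13: 0xF0 = 11110000 → 4-byte char (#6). Advance 4.
Byte at offset 17: 0xCE = 11001110 → 2-byte char (#7). Advance 2.
Byte at offset 19: 0xE8 = 11101000 → 3-byte char (#8). Advance 3.
Reached end at offset 22 after 8 code points.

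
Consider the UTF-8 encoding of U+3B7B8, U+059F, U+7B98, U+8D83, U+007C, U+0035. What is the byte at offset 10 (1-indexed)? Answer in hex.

1-indexed offset 10 is 0-indexed offset 9.
U+3B7B8 → 4-byte form F0 BB 9E B8 at offsets 0–3.
U+059F → 2-byte form D6 9F at offsets 4–5.
U+7B98 → 3-byte form E7 AE 98 at offsets 6–8.
U+8D83 → 3-byte form E8 B6 83 at offsets 9–11.
Offset 9 falls in char 4's range; it's byte 1 of E8 B6 83 = 0xE8.

0xE8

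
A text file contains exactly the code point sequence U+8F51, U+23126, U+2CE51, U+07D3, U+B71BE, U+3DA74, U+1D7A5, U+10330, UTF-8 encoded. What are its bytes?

E8 BD 91 F0 A3 84 A6 F0 AC B9 91 DF 93 F2 B7 86 BE F0 BD A9 B4 F0 9D 9E A5 F0 90 8C B0

U+8F51: 3-byte form → E8 BD 91.
U+23126: 4-byte form → F0 A3 84 A6.
U+2CE51: 4-byte form → F0 AC B9 91.
U+07D3: 2-byte form → DF 93.
U+B71BE: 4-byte form → F2 B7 86 BE.
U+3DA74: 4-byte form → F0 BD A9 B4.
U+1D7A5: 4-byte form → F0 9D 9E A5.
U+10330: 4-byte form → F0 90 8C B0.
Concatenated (29 bytes): E8 BD 91 F0 A3 84 A6 F0 AC B9 91 DF 93 F2 B7 86 BE F0 BD A9 B4 F0 9D 9E A5 F0 90 8C B0.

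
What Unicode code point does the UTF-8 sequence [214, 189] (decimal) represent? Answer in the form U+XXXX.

Leading byte 0xD6 = 11010110 matches 110xxxxx → 2-byte sequence.
Byte 1: 0xD6 = 11010110, payload 10110 (5 bits).
Byte 2: 0xBD = 10111101 (10xxxxxx ✓), payload 111101.
Concatenate: 10110111101 = 0x5BD (11 bits → U+05BD).

U+05BD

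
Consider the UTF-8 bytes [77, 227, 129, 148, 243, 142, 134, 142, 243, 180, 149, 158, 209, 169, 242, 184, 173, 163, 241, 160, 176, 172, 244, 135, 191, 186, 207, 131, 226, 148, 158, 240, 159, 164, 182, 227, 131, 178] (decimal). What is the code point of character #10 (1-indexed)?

U+251E

Offset 0: leading byte 0x4D = 01001101 → 1-byte char #1 = 4D.
Offset 1: leading byte 0xE3 = 11100011 → 3-byte char #2 = E3 81 94.
Offset 4: leading byte 0xF3 = 11110011 → 4-byte char #3 = F3 8E 86 8E.
Offset 8: leading byte 0xF3 = 11110011 → 4-byte char #4 = F3 B4 95 9E.
Offset 12: leading byte 0xD1 = 11010001 → 2-byte char #5 = D1 A9.
Offset 14: leading byte 0xF2 = 11110010 → 4-byte char #6 = F2 B8 AD A3.
Offset 18: leading byte 0xF1 = 11110001 → 4-byte char #7 = F1 A0 B0 AC.
Offset 22: leading byte 0xF4 = 11110100 → 4-byte char #8 = F4 87 BF BA.
Offset 26: leading byte 0xCF = 11001111 → 2-byte char #9 = CF 83.
Offset 28: leading byte 0xE2 = 11100010 → 3-byte char #10 = E2 94 9E.
Leading byte 0xE2 = 11100010 matches 1110xxxx → 3-byte sequence.
Byte 1: 0xE2 = 11100010, payload 0010 (4 bits).
Byte 2: 0x94 = 10010100 (10xxxxxx ✓), payload 010100.
Byte 3: 0x9E = 10011110 (10xxxxxx ✓), payload 011110.
Concatenate: 0010010100011110 = 0x251E (16 bits → U+251E).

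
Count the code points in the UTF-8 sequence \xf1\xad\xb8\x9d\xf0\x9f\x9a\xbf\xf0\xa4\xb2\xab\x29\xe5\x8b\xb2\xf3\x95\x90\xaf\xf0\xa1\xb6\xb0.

7

Byte at offset 0: 0xF1 = 11110001 → 4-byte char (#1). Advance 4.
Byte at offset 4: 0xF0 = 11110000 → 4-byte char (#2). Advance 4.
Byte at offset 8: 0xF0 = 11110000 → 4-byte char (#3). Advance 4.
Byte at offset 12: 0x29 = 00101001 → 1-byte char (#4). Advance 1.
Byte at offset 13: 0xE5 = 11100101 → 3-byte char (#5). Advance 3.
Byte at offset 16: 0xF3 = 11110011 → 4-byte char (#6). Advance 4.
Byte at offset 20: 0xF0 = 11110000 → 4-byte char (#7). Advance 4.
Reached end at offset 24 after 7 code points.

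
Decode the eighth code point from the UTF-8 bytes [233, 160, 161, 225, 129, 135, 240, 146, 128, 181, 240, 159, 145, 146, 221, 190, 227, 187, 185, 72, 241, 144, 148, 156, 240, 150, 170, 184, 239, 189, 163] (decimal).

U+5051C

Offset 0: leading byte 0xE9 = 11101001 → 3-byte char #1 = E9 A0 A1.
Offset 3: leading byte 0xE1 = 11100001 → 3-byte char #2 = E1 81 87.
Offset 6: leading byte 0xF0 = 11110000 → 4-byte char #3 = F0 92 80 B5.
Offset 10: leading byte 0xF0 = 11110000 → 4-byte char #4 = F0 9F 91 92.
Offset 14: leading byte 0xDD = 11011101 → 2-byte char #5 = DD BE.
Offset 16: leading byte 0xE3 = 11100011 → 3-byte char #6 = E3 BB B9.
Offset 19: leading byte 0x48 = 01001000 → 1-byte char #7 = 48.
Offset 20: leading byte 0xF1 = 11110001 → 4-byte char #8 = F1 90 94 9C.
Leading byte 0xF1 = 11110001 matches 11110xxx → 4-byte sequence.
Byte 1: 0xF1 = 11110001, payload 001 (3 bits).
Byte 2: 0x90 = 10010000 (10xxxxxx ✓), payload 010000.
Byte 3: 0x94 = 10010100 (10xxxxxx ✓), payload 010100.
Byte 4: 0x9C = 10011100 (10xxxxxx ✓), payload 011100.
Concatenate: 001010000010100011100 = 0x5051C (21 bits → U+5051C).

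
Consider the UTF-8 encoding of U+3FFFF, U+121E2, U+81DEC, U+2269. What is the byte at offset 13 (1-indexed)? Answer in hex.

1-indexed offset 13 is 0-indexed offset 12.
U+3FFFF → 4-byte form F0 BF BF BF at offsets 0–3.
U+121E2 → 4-byte form F0 92 87 A2 at offsets 4–7.
U+81DEC → 4-byte form F2 81 B7 AC at offsets 8–11.
U+2269 → 3-byte form E2 89 A9 at offsets 12–14.
Offset 12 falls in char 4's range; it's byte 1 of E2 89 A9 = 0xE2.

0xE2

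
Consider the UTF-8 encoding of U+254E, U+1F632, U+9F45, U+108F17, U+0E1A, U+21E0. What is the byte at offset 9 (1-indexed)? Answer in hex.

1-indexed offset 9 is 0-indexed offset 8.
U+254E → 3-byte form E2 95 8E at offsets 0–2.
U+1F632 → 4-byte form F0 9F 98 B2 at offsets 3–6.
U+9F45 → 3-byte form E9 BD 85 at offsets 7–9.
Offset 8 falls in char 3's range; it's byte 2 of E9 BD 85 = 0xBD.

0xBD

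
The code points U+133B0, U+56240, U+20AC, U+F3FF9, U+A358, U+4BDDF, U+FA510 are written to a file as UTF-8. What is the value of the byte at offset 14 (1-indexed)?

1-indexed offset 14 is 0-indexed offset 13.
U+133B0 → 4-byte form F0 93 8E B0 at offsets 0–3.
U+56240 → 4-byte form F1 96 89 80 at offsets 4–7.
U+20AC → 3-byte form E2 82 AC at offsets 8–10.
U+F3FF9 → 4-byte form F3 B3 BF B9 at offsets 11–14.
Offset 13 falls in char 4's range; it's byte 3 of F3 B3 BF B9 = 0xBF.

0xBF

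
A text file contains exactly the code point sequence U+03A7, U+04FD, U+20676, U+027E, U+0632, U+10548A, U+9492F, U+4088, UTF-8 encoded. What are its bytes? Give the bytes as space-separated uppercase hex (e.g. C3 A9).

U+03A7: 2-byte form → CE A7.
U+04FD: 2-byte form → D3 BD.
U+20676: 4-byte form → F0 A0 99 B6.
U+027E: 2-byte form → C9 BE.
U+0632: 2-byte form → D8 B2.
U+10548A: 4-byte form → F4 85 92 8A.
U+9492F: 4-byte form → F2 94 A4 AF.
U+4088: 3-byte form → E4 82 88.
Concatenated (23 bytes): CE A7 D3 BD F0 A0 99 B6 C9 BE D8 B2 F4 85 92 8A F2 94 A4 AF E4 82 88.

CE A7 D3 BD F0 A0 99 B6 C9 BE D8 B2 F4 85 92 8A F2 94 A4 AF E4 82 88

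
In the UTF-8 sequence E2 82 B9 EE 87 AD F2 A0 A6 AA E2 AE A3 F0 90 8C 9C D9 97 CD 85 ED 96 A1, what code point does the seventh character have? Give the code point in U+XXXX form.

Offset 0: leading byte 0xE2 = 11100010 → 3-byte char #1 = E2 82 B9.
Offset 3: leading byte 0xEE = 11101110 → 3-byte char #2 = EE 87 AD.
Offset 6: leading byte 0xF2 = 11110010 → 4-byte char #3 = F2 A0 A6 AA.
Offset 10: leading byte 0xE2 = 11100010 → 3-byte char #4 = E2 AE A3.
Offset 13: leading byte 0xF0 = 11110000 → 4-byte char #5 = F0 90 8C 9C.
Offset 17: leading byte 0xD9 = 11011001 → 2-byte char #6 = D9 97.
Offset 19: leading byte 0xCD = 11001101 → 2-byte char #7 = CD 85.
Leading byte 0xCD = 11001101 matches 110xxxxx → 2-byte sequence.
Byte 1: 0xCD = 11001101, payload 01101 (5 bits).
Byte 2: 0x85 = 10000101 (10xxxxxx ✓), payload 000101.
Concatenate: 01101000101 = 0x345 (11 bits → U+0345).

U+0345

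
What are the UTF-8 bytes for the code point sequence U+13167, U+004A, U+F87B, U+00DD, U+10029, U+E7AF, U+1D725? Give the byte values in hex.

F0 93 85 A7 4A EF A1 BB C3 9D F0 90 80 A9 EE 9E AF F0 9D 9C A5

U+13167: 4-byte form → F0 93 85 A7.
U+004A: 1-byte form → 4A.
U+F87B: 3-byte form → EF A1 BB.
U+00DD: 2-byte form → C3 9D.
U+10029: 4-byte form → F0 90 80 A9.
U+E7AF: 3-byte form → EE 9E AF.
U+1D725: 4-byte form → F0 9D 9C A5.
Concatenated (21 bytes): F0 93 85 A7 4A EF A1 BB C3 9D F0 90 80 A9 EE 9E AF F0 9D 9C A5.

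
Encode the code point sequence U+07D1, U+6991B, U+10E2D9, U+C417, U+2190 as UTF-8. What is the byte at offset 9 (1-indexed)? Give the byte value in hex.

0x8B

1-indexed offset 9 is 0-indexed offset 8.
U+07D1 → 2-byte form DF 91 at offsets 0–1.
U+6991B → 4-byte form F1 A9 A4 9B at offsets 2–5.
U+10E2D9 → 4-byte form F4 8E 8B 99 at offsets 6–9.
Offset 8 falls in char 3's range; it's byte 3 of F4 8E 8B 99 = 0x8B.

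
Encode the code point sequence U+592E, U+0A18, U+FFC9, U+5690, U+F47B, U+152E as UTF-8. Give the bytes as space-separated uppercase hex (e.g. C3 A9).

E5 A4 AE E0 A8 98 EF BF 89 E5 9A 90 EF 91 BB E1 94 AE

U+592E: 3-byte form → E5 A4 AE.
U+0A18: 3-byte form → E0 A8 98.
U+FFC9: 3-byte form → EF BF 89.
U+5690: 3-byte form → E5 9A 90.
U+F47B: 3-byte form → EF 91 BB.
U+152E: 3-byte form → E1 94 AE.
Concatenated (18 bytes): E5 A4 AE E0 A8 98 EF BF 89 E5 9A 90 EF 91 BB E1 94 AE.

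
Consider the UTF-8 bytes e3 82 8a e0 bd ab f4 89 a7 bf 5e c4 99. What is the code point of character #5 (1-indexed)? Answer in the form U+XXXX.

U+0119

Offset 0: leading byte 0xE3 = 11100011 → 3-byte char #1 = E3 82 8A.
Offset 3: leading byte 0xE0 = 11100000 → 3-byte char #2 = E0 BD AB.
Offset 6: leading byte 0xF4 = 11110100 → 4-byte char #3 = F4 89 A7 BF.
Offset 10: leading byte 0x5E = 01011110 → 1-byte char #4 = 5E.
Offset 11: leading byte 0xC4 = 11000100 → 2-byte char #5 = C4 99.
Leading byte 0xC4 = 11000100 matches 110xxxxx → 2-byte sequence.
Byte 1: 0xC4 = 11000100, payload 00100 (5 bits).
Byte 2: 0x99 = 10011001 (10xxxxxx ✓), payload 011001.
Concatenate: 00100011001 = 0x119 (11 bits → U+0119).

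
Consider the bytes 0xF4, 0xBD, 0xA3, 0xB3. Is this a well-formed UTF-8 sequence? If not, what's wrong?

Leading byte 0xF4 = 11110100 → 4-byte form.
Payload = 0x13D8F3, which exceeds U+10FFFF, the maximum Unicode code point. (Leading bytes F5–FF, or F4 followed by ≥ 0x90, are invalid.)

invalid (encodes a value above U+10FFFF)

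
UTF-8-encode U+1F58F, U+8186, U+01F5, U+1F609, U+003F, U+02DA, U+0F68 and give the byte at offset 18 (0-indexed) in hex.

U+1F58F → 4-byte form F0 9F 96 8F at offsets 0–3.
U+8186 → 3-byte form E8 86 86 at offsets 4–6.
U+01F5 → 2-byte form C7 B5 at offsets 7–8.
U+1F609 → 4-byte form F0 9F 98 89 at offsets 9–12.
U+003F → 1-byte form 3F at offsets 13–13.
U+02DA → 2-byte form CB 9A at offsets 14–15.
U+0F68 → 3-byte form E0 BD A8 at offsets 16–18.
Offset 18 falls in char 7's range; it's byte 3 of E0 BD A8 = 0xA8.

0xA8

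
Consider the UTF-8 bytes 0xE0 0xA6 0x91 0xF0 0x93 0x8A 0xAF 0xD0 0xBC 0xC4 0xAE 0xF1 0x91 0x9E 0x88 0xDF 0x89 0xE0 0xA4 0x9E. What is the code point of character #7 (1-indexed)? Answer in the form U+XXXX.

U+091E

Offset 0: leading byte 0xE0 = 11100000 → 3-byte char #1 = E0 A6 91.
Offset 3: leading byte 0xF0 = 11110000 → 4-byte char #2 = F0 93 8A AF.
Offset 7: leading byte 0xD0 = 11010000 → 2-byte char #3 = D0 BC.
Offset 9: leading byte 0xC4 = 11000100 → 2-byte char #4 = C4 AE.
Offset 11: leading byte 0xF1 = 11110001 → 4-byte char #5 = F1 91 9E 88.
Offset 15: leading byte 0xDF = 11011111 → 2-byte char #6 = DF 89.
Offset 17: leading byte 0xE0 = 11100000 → 3-byte char #7 = E0 A4 9E.
Leading byte 0xE0 = 11100000 matches 1110xxxx → 3-byte sequence.
Byte 1: 0xE0 = 11100000, payload 0000 (4 bits).
Byte 2: 0xA4 = 10100100 (10xxxxxx ✓), payload 100100.
Byte 3: 0x9E = 10011110 (10xxxxxx ✓), payload 011110.
Concatenate: 0000100100011110 = 0x91E (16 bits → U+091E).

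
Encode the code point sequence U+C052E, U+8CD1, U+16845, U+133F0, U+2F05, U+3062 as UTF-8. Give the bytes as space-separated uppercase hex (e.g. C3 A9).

U+C052E: 4-byte form → F3 80 94 AE.
U+8CD1: 3-byte form → E8 B3 91.
U+16845: 4-byte form → F0 96 A1 85.
U+133F0: 4-byte form → F0 93 8F B0.
U+2F05: 3-byte form → E2 BC 85.
U+3062: 3-byte form → E3 81 A2.
Concatenated (21 bytes): F3 80 94 AE E8 B3 91 F0 96 A1 85 F0 93 8F B0 E2 BC 85 E3 81 A2.

F3 80 94 AE E8 B3 91 F0 96 A1 85 F0 93 8F B0 E2 BC 85 E3 81 A2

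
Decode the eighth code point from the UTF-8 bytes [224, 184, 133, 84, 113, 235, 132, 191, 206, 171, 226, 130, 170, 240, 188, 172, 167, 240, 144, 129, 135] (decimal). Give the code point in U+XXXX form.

U+10047

Offset 0: leading byte 0xE0 = 11100000 → 3-byte char #1 = E0 B8 85.
Offset 3: leading byte 0x54 = 01010100 → 1-byte char #2 = 54.
Offset 4: leading byte 0x71 = 01110001 → 1-byte char #3 = 71.
Offset 5: leading byte 0xEB = 11101011 → 3-byte char #4 = EB 84 BF.
Offset 8: leading byte 0xCE = 11001110 → 2-byte char #5 = CE AB.
Offset 10: leading byte 0xE2 = 11100010 → 3-byte char #6 = E2 82 AA.
Offset 13: leading byte 0xF0 = 11110000 → 4-byte char #7 = F0 BC AC A7.
Offset 17: leading byte 0xF0 = 11110000 → 4-byte char #8 = F0 90 81 87.
Leading byte 0xF0 = 11110000 matches 11110xxx → 4-byte sequence.
Byte 1: 0xF0 = 11110000, payload 000 (3 bits).
Byte 2: 0x90 = 10010000 (10xxxxxx ✓), payload 010000.
Byte 3: 0x81 = 10000001 (10xxxxxx ✓), payload 000001.
Byte 4: 0x87 = 10000111 (10xxxxxx ✓), payload 000111.
Concatenate: 000010000000001000111 = 0x10047 (21 bits → U+10047).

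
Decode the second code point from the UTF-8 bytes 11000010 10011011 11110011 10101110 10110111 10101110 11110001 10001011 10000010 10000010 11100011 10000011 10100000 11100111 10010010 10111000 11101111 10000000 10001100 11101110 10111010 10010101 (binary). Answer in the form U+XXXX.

U+EEDEE

Offset 0: leading byte 0xC2 = 11000010 → 2-byte char #1 = C2 9B.
Offset 2: leading byte 0xF3 = 11110011 → 4-byte char #2 = F3 AE B7 AE.
Leading byte 0xF3 = 11110011 matches 11110xxx → 4-byte sequence.
Byte 1: 0xF3 = 11110011, payload 011 (3 bits).
Byte 2: 0xAE = 10101110 (10xxxxxx ✓), payload 101110.
Byte 3: 0xB7 = 10110111 (10xxxxxx ✓), payload 110111.
Byte 4: 0xAE = 10101110 (10xxxxxx ✓), payload 101110.
Concatenate: 011101110110111101110 = 0xEEDEE (21 bits → U+EEDEE).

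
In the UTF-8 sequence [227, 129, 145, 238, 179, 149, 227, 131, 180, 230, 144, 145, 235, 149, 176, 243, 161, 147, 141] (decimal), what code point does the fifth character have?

Offset 0: leading byte 0xE3 = 11100011 → 3-byte char #1 = E3 81 91.
Offset 3: leading byte 0xEE = 11101110 → 3-byte char #2 = EE B3 95.
Offset 6: leading byte 0xE3 = 11100011 → 3-byte char #3 = E3 83 B4.
Offset 9: leading byte 0xE6 = 11100110 → 3-byte char #4 = E6 90 91.
Offset 12: leading byte 0xEB = 11101011 → 3-byte char #5 = EB 95 B0.
Leading byte 0xEB = 11101011 matches 1110xxxx → 3-byte sequence.
Byte 1: 0xEB = 11101011, payload 1011 (4 bits).
Byte 2: 0x95 = 10010101 (10xxxxxx ✓), payload 010101.
Byte 3: 0xB0 = 10110000 (10xxxxxx ✓), payload 110000.
Concatenate: 1011010101110000 = 0xB570 (16 bits → U+B570).

U+B570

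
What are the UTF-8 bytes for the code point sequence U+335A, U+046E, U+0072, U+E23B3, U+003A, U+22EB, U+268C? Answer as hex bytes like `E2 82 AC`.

E3 8D 9A D1 AE 72 F3 A2 8E B3 3A E2 8B AB E2 9A 8C

U+335A: 3-byte form → E3 8D 9A.
U+046E: 2-byte form → D1 AE.
U+0072: 1-byte form → 72.
U+E23B3: 4-byte form → F3 A2 8E B3.
U+003A: 1-byte form → 3A.
U+22EB: 3-byte form → E2 8B AB.
U+268C: 3-byte form → E2 9A 8C.
Concatenated (17 bytes): E3 8D 9A D1 AE 72 F3 A2 8E B3 3A E2 8B AB E2 9A 8C.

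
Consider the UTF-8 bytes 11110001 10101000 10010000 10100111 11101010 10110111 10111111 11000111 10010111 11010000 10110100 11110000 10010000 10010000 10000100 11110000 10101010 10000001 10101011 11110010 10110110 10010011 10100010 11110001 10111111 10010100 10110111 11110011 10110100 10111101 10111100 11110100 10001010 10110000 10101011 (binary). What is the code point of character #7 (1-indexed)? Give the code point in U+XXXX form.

U+B64E2

Offset 0: leading byte 0xF1 = 11110001 → 4-byte char #1 = F1 A8 90 A7.
Offset 4: leading byte 0xEA = 11101010 → 3-byte char #2 = EA B7 BF.
Offset 7: leading byte 0xC7 = 11000111 → 2-byte char #3 = C7 97.
Offset 9: leading byte 0xD0 = 11010000 → 2-byte char #4 = D0 B4.
Offset 11: leading byte 0xF0 = 11110000 → 4-byte char #5 = F0 90 90 84.
Offset 15: leading byte 0xF0 = 11110000 → 4-byte char #6 = F0 AA 81 AB.
Offset 19: leading byte 0xF2 = 11110010 → 4-byte char #7 = F2 B6 93 A2.
Leading byte 0xF2 = 11110010 matches 11110xxx → 4-byte sequence.
Byte 1: 0xF2 = 11110010, payload 010 (3 bits).
Byte 2: 0xB6 = 10110110 (10xxxxxx ✓), payload 110110.
Byte 3: 0x93 = 10010011 (10xxxxxx ✓), payload 010011.
Byte 4: 0xA2 = 10100010 (10xxxxxx ✓), payload 100010.
Concatenate: 010110110010011100010 = 0xB64E2 (21 bits → U+B64E2).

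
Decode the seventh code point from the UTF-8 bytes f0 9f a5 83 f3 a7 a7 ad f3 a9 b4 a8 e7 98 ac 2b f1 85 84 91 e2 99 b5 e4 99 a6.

Offset 0: leading byte 0xF0 = 11110000 → 4-byte char #1 = F0 9F A5 83.
Offset 4: leading byte 0xF3 = 11110011 → 4-byte char #2 = F3 A7 A7 AD.
Offset 8: leading byte 0xF3 = 11110011 → 4-byte char #3 = F3 A9 B4 A8.
Offset 12: leading byte 0xE7 = 11100111 → 3-byte char #4 = E7 98 AC.
Offset 15: leading byte 0x2B = 00101011 → 1-byte char #5 = 2B.
Offset 16: leading byte 0xF1 = 11110001 → 4-byte char #6 = F1 85 84 91.
Offset 20: leading byte 0xE2 = 11100010 → 3-byte char #7 = E2 99 B5.
Leading byte 0xE2 = 11100010 matches 1110xxxx → 3-byte sequence.
Byte 1: 0xE2 = 11100010, payload 0010 (4 bits).
Byte 2: 0x99 = 10011001 (10xxxxxx ✓), payload 011001.
Byte 3: 0xB5 = 10110101 (10xxxxxx ✓), payload 110101.
Concatenate: 0010011001110101 = 0x2675 (16 bits → U+2675).

U+2675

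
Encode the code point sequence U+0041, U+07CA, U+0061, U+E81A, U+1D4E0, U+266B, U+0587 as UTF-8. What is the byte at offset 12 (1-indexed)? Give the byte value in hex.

0xE2

1-indexed offset 12 is 0-indexed offset 11.
U+0041 → 1-byte form 41 at offsets 0–0.
U+07CA → 2-byte form DF 8A at offsets 1–2.
U+0061 → 1-byte form 61 at offsets 3–3.
U+E81A → 3-byte form EE A0 9A at offsets 4–6.
U+1D4E0 → 4-byte form F0 9D 93 A0 at offsets 7–10.
U+266B → 3-byte form E2 99 AB at offsets 11–13.
Offset 11 falls in char 6's range; it's byte 1 of E2 99 AB = 0xE2.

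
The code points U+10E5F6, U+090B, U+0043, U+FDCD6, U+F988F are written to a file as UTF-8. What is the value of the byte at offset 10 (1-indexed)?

1-indexed offset 10 is 0-indexed offset 9.
U+10E5F6 → 4-byte form F4 8E 97 B6 at offsets 0–3.
U+090B → 3-byte form E0 A4 8B at offsets 4–6.
U+0043 → 1-byte form 43 at offsets 7–7.
U+FDCD6 → 4-byte form F3 BD B3 96 at offsets 8–11.
Offset 9 falls in char 4's range; it's byte 2 of F3 BD B3 96 = 0xBD.

0xBD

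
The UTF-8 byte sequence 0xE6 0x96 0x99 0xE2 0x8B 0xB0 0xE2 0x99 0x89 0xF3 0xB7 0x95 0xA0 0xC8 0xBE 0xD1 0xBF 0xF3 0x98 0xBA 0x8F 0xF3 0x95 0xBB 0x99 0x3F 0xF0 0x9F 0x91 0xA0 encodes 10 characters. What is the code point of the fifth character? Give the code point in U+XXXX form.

Offset 0: leading byte 0xE6 = 11100110 → 3-byte char #1 = E6 96 99.
Offset 3: leading byte 0xE2 = 11100010 → 3-byte char #2 = E2 8B B0.
Offset 6: leading byte 0xE2 = 11100010 → 3-byte char #3 = E2 99 89.
Offset 9: leading byte 0xF3 = 11110011 → 4-byte char #4 = F3 B7 95 A0.
Offset 13: leading byte 0xC8 = 11001000 → 2-byte char #5 = C8 BE.
Leading byte 0xC8 = 11001000 matches 110xxxxx → 2-byte sequence.
Byte 1: 0xC8 = 11001000, payload 01000 (5 bits).
Byte 2: 0xBE = 10111110 (10xxxxxx ✓), payload 111110.
Concatenate: 01000111110 = 0x23E (11 bits → U+023E).

U+023E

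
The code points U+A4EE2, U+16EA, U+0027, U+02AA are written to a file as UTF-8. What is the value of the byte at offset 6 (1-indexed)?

1-indexed offset 6 is 0-indexed offset 5.
U+A4EE2 → 4-byte form F2 A4 BB A2 at offsets 0–3.
U+16EA → 3-byte form E1 9B AA at offsets 4–6.
Offset 5 falls in char 2's range; it's byte 2 of E1 9B AA = 0x9B.

0x9B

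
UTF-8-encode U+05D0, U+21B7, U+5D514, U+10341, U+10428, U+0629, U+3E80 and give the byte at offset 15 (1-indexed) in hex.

0x90

1-indexed offset 15 is 0-indexed offset 14.
U+05D0 → 2-byte form D7 90 at offsets 0–1.
U+21B7 → 3-byte form E2 86 B7 at offsets 2–4.
U+5D514 → 4-byte form F1 9D 94 94 at offsets 5–8.
U+10341 → 4-byte form F0 90 8D 81 at offsets 9–12.
U+10428 → 4-byte form F0 90 90 A8 at offsets 13–16.
Offset 14 falls in char 5's range; it's byte 2 of F0 90 90 A8 = 0x90.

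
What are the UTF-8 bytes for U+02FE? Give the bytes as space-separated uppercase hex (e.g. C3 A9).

CB BE

U+02FE = 0x2FE = 766 decimal. In range U+0080–U+07FF → 2-byte form: 110xxxxx 10xxxxxx.
Binary (11 bits): 01011111110.
Split 5+6: 01011 | 111110.
Byte 1: 11001011 = 0xCB.
Byte 2: 10111110 = 0xBE.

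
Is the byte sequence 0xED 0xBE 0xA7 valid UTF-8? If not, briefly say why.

Structurally a 3-byte sequence; payload = 0xDFA7.
But 0xDFA7 is in U+D800–U+DFFF, the surrogate range. Surrogates are not Unicode scalar values and are forbidden in UTF-8.

invalid (encodes a surrogate (U+D800–U+DFFF))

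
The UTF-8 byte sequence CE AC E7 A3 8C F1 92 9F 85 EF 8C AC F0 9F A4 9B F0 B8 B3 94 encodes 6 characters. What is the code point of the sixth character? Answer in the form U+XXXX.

U+38CD4

Offset 0: leading byte 0xCE = 11001110 → 2-byte char #1 = CE AC.
Offset 2: leading byte 0xE7 = 11100111 → 3-byte char #2 = E7 A3 8C.
Offset 5: leading byte 0xF1 = 11110001 → 4-byte char #3 = F1 92 9F 85.
Offset 9: leading byte 0xEF = 11101111 → 3-byte char #4 = EF 8C AC.
Offset 12: leading byte 0xF0 = 11110000 → 4-byte char #5 = F0 9F A4 9B.
Offset 16: leading byte 0xF0 = 11110000 → 4-byte char #6 = F0 B8 B3 94.
Leading byte 0xF0 = 11110000 matches 11110xxx → 4-byte sequence.
Byte 1: 0xF0 = 11110000, payload 000 (3 bits).
Byte 2: 0xB8 = 10111000 (10xxxxxx ✓), payload 111000.
Byte 3: 0xB3 = 10110011 (10xxxxxx ✓), payload 110011.
Byte 4: 0x94 = 10010100 (10xxxxxx ✓), payload 010100.
Concatenate: 000111000110011010100 = 0x38CD4 (21 bits → U+38CD4).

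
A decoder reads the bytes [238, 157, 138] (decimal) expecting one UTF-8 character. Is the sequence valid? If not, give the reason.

valid

Leading byte 0xEE = 11101110 → 3-byte form.
Continuation bytes 0x9D=10011101, 0x8A=10001010 all match 10xxxxxx.
Decoded value 0xE74A is ≥ 0x800 (shortest form) and not a surrogate.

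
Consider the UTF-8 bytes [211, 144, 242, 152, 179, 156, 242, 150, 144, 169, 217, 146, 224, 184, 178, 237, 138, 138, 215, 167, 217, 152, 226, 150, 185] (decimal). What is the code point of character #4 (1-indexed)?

U+0652

Offset 0: leading byte 0xD3 = 11010011 → 2-byte char #1 = D3 90.
Offset 2: leading byte 0xF2 = 11110010 → 4-byte char #2 = F2 98 B3 9C.
Offset 6: leading byte 0xF2 = 11110010 → 4-byte char #3 = F2 96 90 A9.
Offset 10: leading byte 0xD9 = 11011001 → 2-byte char #4 = D9 92.
Leading byte 0xD9 = 11011001 matches 110xxxxx → 2-byte sequence.
Byte 1: 0xD9 = 11011001, payload 11001 (5 bits).
Byte 2: 0x92 = 10010010 (10xxxxxx ✓), payload 010010.
Concatenate: 11001010010 = 0x652 (11 bits → U+0652).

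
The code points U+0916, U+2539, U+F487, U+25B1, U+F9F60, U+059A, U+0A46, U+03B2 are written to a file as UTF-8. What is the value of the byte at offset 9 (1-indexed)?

1-indexed offset 9 is 0-indexed offset 8.
U+0916 → 3-byte form E0 A4 96 at offsets 0–2.
U+2539 → 3-byte form E2 94 B9 at offsets 3–5.
U+F487 → 3-byte form EF 92 87 at offsets 6–8.
Offset 8 falls in char 3's range; it's byte 3 of EF 92 87 = 0x87.

0x87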